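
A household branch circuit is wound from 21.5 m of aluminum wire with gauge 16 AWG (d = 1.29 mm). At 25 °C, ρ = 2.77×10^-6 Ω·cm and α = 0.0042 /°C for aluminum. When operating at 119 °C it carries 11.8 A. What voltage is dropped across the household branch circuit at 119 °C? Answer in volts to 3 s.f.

7.50 V

ρ = 2.77×10^-6 Ω·cm = 2.77×10^-8 Ω·m
A = π(1.29/2 mm)² = π(6.4500e-04 m)² = 1.307e-06 m²
R₍25₎ = ρL/A = (2.77×10^-8)(21.5)/(1.307e-06) = 0.4557 Ω
R₍119₎ = R₍25₎(1 + αΔT) = 0.4557 × (1 + 0.0042×94) = 0.6356 Ω
V = IR = 11.8 × 0.6356 = 7.50 V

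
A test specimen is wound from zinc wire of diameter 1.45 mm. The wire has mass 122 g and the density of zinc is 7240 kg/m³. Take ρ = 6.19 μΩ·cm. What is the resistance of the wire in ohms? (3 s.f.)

0.383 Ω

ρ = 6.19 μΩ·cm = 6.19×10^-8 Ω·m
A = π(d/2)² = π(7.2500e-04 m)² = 1.6513e-06 m²
L = m/(density·A) = 0.122/(7240×1.6513e-06) = 10.2 m
R = ρL/A = (6.19×10^-8)(10.2)/(1.6513e-06) = 0.383 Ω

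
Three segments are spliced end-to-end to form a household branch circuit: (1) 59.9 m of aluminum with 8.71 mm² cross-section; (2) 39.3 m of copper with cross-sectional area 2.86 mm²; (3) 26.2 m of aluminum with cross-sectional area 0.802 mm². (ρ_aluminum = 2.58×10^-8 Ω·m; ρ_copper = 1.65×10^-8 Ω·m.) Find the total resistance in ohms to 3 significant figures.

1.25 Ω

Seg 1: A = 8.71 mm² = 8.710e-06 m²
R_1 = (2.58×10^-8)(59.9)/(8.710e-06) = 0.1774 Ω
Seg 2: A = 2.86 mm² = 2.860e-06 m²
R_2 = (1.65×10^-8)(39.3)/(2.860e-06) = 0.2267 Ω
Seg 3: A = 0.802 mm² = 8.020e-07 m²
R_3 = (2.58×10^-8)(26.2)/(8.020e-07) = 0.8428 Ω
R_total = R_1 + R_2 + R_3 = 1.25 Ω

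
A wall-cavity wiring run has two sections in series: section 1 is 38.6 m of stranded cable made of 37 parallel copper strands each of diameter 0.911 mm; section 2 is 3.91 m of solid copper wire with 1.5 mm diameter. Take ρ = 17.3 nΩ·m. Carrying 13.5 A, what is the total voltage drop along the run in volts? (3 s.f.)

0.891 V

ρ = 17.3 nΩ·m = 1.73×10^-8 Ω·m
Section 1: A_strand = π(4.5550e-04)² = 6.518e-07 m²; R₁ = ρL/(N·A_s) = (1.73×10^-8)(38.6)/(37×6.518e-07) = 0.02769 Ω
Section 2: A = π(d/2)² = π(7.5000e-04 m)² = 1.767e-06 m²
R₂ = (1.73×10^-8)(3.91)/(1.767e-06) = 0.03828 Ω
R = R₁ + R₂ = 0.06597 Ω
V = IR = 13.5 × 0.06597 = 0.891 V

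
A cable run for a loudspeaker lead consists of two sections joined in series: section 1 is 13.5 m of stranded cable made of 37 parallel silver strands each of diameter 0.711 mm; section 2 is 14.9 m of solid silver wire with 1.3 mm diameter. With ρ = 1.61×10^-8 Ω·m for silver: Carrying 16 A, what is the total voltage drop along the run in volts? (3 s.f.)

3.13 V

Section 1: A_strand = π(3.5550e-04)² = 3.970e-07 m²; R₁ = ρL/(N·A_s) = (1.61×10^-8)(13.5)/(37×3.970e-07) = 0.0148 Ω
Section 2: A = π(d/2)² = π(6.5000e-04 m)² = 1.327e-06 m²
R₂ = (1.61×10^-8)(14.9)/(1.327e-06) = 0.1807 Ω
R = R₁ + R₂ = 0.1955 Ω
V = IR = 16 × 0.1955 = 3.13 V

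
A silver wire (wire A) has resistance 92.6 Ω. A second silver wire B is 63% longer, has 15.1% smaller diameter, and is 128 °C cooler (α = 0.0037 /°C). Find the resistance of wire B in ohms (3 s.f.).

R ∝ ρL/d² with ρ ∝ (1+αΔT), so R_B/R_A = (1 + 63/100) × (1 − 15.1/100)⁻² × (1 − 0.0037×128)
= 1.63 × 1.387 × 0.5264 = 1.19
R_B = 1.19 × 92.6 = 110 Ω

110 Ω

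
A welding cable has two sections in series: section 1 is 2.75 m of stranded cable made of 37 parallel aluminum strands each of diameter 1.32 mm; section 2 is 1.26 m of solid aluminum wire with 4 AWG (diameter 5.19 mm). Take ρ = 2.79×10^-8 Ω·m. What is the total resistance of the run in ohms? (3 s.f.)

Section 1: A_strand = π(6.6000e-04)² = 1.368e-06 m²; R₁ = ρL/(N·A_s) = (2.79×10^-8)(2.75)/(37×1.368e-06) = 0.001515 Ω
Section 2: A = π(5.19/2 mm)² = π(2.5950e-03 m)² = 2.116e-05 m²
R₂ = (2.79×10^-8)(1.26)/(2.116e-05) = 0.001662 Ω
R = R₁ + R₂ = 0.00318 Ω

0.00318 Ω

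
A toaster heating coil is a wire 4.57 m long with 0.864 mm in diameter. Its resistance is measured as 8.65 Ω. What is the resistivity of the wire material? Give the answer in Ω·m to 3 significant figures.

1.11×10^-6 Ω·m

A = π(d/2)² = π(4.3200e-04 m)² = 5.863e-07 m²
ρ = RA/L = (8.65)(5.863e-07)/(4.57) = 1.11×10^-6 Ω·m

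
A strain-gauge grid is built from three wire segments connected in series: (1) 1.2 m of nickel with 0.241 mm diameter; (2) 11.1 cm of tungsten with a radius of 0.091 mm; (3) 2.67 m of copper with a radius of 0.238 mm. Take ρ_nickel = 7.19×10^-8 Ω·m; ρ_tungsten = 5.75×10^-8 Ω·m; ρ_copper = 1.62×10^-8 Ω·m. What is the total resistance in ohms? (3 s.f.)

Seg 1: A = π(d/2)² = π(1.2050e-04 m)² = 4.562e-08 m²
R_1 = (7.19×10^-8)(1.2)/(4.562e-08) = 1.891 Ω
Seg 2: A = πr² = π(9.1000e-05 m)² = 2.602e-08 m²
R_2 = (5.75×10^-8)(0.111)/(2.602e-08) = 0.2453 Ω
Seg 3: A = πr² = π(2.3800e-04 m)² = 1.780e-07 m²
R_3 = (1.62×10^-8)(2.67)/(1.780e-07) = 0.2431 Ω
R_total = R_1 + R_2 + R_3 = 2.38 Ω

2.38 Ω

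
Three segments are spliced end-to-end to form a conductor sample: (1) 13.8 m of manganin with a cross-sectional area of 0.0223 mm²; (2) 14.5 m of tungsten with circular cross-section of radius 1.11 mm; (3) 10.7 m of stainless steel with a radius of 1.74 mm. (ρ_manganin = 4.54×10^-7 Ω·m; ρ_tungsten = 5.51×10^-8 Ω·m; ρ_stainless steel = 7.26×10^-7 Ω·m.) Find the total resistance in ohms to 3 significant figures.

Seg 1: A = 0.0223 mm² = 2.230e-08 m²
R_1 = (4.54×10^-7)(13.8)/(2.230e-08) = 281 Ω
Seg 2: A = πr² = π(1.1100e-03 m)² = 3.871e-06 m²
R_2 = (5.51×10^-8)(14.5)/(3.871e-06) = 0.2064 Ω
Seg 3: A = πr² = π(1.7400e-03 m)² = 9.511e-06 m²
R_3 = (7.26×10^-7)(10.7)/(9.511e-06) = 0.8167 Ω
R_total = R_1 + R_2 + R_3 = 282 Ω

282 Ω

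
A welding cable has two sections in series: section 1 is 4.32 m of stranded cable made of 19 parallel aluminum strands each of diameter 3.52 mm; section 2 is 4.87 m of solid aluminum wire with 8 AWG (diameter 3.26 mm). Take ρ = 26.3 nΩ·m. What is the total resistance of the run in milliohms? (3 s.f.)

ρ = 26.3 nΩ·m = 2.63×10^-8 Ω·m
Section 1: A_strand = π(1.7600e-03)² = 9.731e-06 m²; R₁ = ρL/(N·A_s) = (2.63×10^-8)(4.32)/(19×9.731e-06) = 6.145×10^-4 Ω
Section 2: A = π(3.26/2 mm)² = π(1.6300e-03 m)² = 8.347e-06 m²
R₂ = (2.63×10^-8)(4.87)/(8.347e-06) = 0.01534 Ω
R = R₁ + R₂ = 16.0 mΩ

16.0 mΩ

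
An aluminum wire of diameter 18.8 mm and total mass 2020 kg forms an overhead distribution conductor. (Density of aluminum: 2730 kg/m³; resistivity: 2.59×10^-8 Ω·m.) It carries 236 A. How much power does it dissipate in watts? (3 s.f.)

13900 W

A = π(d/2)² = π(9.4000e-03 m)² = 2.7759e-04 m²
L = m/(density·A) = 2020/(2730×2.7759e-04) = 2666 m
R = ρL/A = (2.59×10^-8)(2666)/(2.7759e-04) = 0.2487 Ω
P = I²R = (236)² × 0.2487 = 13900 W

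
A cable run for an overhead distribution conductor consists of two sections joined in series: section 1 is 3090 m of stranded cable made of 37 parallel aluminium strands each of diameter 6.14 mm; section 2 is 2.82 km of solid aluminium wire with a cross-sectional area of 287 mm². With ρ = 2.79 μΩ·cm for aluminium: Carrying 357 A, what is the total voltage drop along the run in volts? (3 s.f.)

126 V

ρ = 2.79 μΩ·cm = 2.79×10^-8 Ω·m
Section 1: A_strand = π(3.0700e-03)² = 2.961e-05 m²; R₁ = ρL/(N·A_s) = (2.79×10^-8)(3090)/(37×2.961e-05) = 0.07869 Ω
Section 2: A = 287 mm² = 2.870e-04 m²
R₂ = (2.79×10^-8)(2820)/(2.870e-04) = 0.2741 Ω
R = R₁ + R₂ = 0.3528 Ω
V = IR = 357 × 0.3528 = 126 V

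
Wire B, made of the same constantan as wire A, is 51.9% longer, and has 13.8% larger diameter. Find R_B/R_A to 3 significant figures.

R ∝ L/d², so R_B/R_A = (1 + 51.9/100) × (1 + 13.8/100)⁻²
= 1.519 × 0.7722 = 1.17

1.17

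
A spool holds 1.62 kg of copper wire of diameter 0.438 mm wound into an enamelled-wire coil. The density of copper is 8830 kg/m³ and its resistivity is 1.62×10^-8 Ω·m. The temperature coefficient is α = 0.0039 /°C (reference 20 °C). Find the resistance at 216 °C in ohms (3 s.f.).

231 Ω

A = π(d/2)² = π(2.1900e-04 m)² = 1.5067e-07 m²
L = m/(density·A) = 1.62/(8830×1.5067e-07) = 1218 m
R = ρL/A = (1.62×10^-8)(1218)/(1.5067e-07) = 130.9 Ω
R(216 °C) = 130.9 × (1 + 0.0039×196) = 231 Ω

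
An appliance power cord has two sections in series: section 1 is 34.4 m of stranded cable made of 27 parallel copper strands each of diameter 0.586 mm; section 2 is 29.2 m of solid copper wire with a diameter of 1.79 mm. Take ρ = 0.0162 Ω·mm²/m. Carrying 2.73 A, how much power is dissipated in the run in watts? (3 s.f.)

1.97 W

ρ = 0.0162 Ω·mm²/m = 1.62×10^-8 Ω·m
Section 1: A_strand = π(2.9300e-04)² = 2.697e-07 m²; R₁ = ρL/(N·A_s) = (1.62×10^-8)(34.4)/(27×2.697e-07) = 0.07653 Ω
Section 2: A = π(d/2)² = π(8.9500e-04 m)² = 2.516e-06 m²
R₂ = (1.62×10^-8)(29.2)/(2.516e-06) = 0.188 Ω
R = R₁ + R₂ = 0.2645 Ω
P = I²R = (2.73)² × 0.2645 = 1.97 W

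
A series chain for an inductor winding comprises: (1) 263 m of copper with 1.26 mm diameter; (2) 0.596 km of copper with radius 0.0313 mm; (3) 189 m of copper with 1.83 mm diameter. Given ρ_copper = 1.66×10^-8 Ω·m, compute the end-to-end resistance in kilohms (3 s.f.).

Seg 1: A = π(d/2)² = π(6.3000e-04 m)² = 1.247e-06 m²
R_1 = (1.66×10^-8)(263)/(1.247e-06) = 3.501 Ω
Seg 2: A = πr² = π(3.1300e-05 m)² = 3.078e-09 m²
R_2 = (1.66×10^-8)(596)/(3.078e-09) = 3215 Ω
Seg 3: A = π(d/2)² = π(9.1500e-04 m)² = 2.630e-06 m²
R_3 = (1.66×10^-8)(189)/(2.630e-06) = 1.193 Ω
R_total = R_1 + R_2 + R_3 = 3.22 kΩ

3.22 kΩ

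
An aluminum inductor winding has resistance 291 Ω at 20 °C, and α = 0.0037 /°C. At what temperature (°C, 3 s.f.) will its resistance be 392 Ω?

R = R₀(1 + α(T − T₀)) ⇒ T = T₀ + (R/R₀ − 1)/α
T = 20 + (392/291 − 1)/0.0037 = 20 + (0.3471)/0.0037 = 114 °C

114 °C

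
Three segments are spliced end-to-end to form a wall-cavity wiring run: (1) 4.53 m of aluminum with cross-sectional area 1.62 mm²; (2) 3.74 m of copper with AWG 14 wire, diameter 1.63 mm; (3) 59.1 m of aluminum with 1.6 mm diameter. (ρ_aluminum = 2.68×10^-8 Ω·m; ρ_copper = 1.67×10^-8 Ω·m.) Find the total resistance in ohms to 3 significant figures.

Seg 1: A = 1.62 mm² = 1.620e-06 m²
R_1 = (2.68×10^-8)(4.53)/(1.620e-06) = 0.07494 Ω
Seg 2: A = π(1.63/2 mm)² = π(8.1500e-04 m)² = 2.087e-06 m²
R_2 = (1.67×10^-8)(3.74)/(2.087e-06) = 0.02993 Ω
Seg 3: A = π(d/2)² = π(8.0000e-04 m)² = 2.011e-06 m²
R_3 = (2.68×10^-8)(59.1)/(2.011e-06) = 0.7878 Ω
R_total = R_1 + R_2 + R_3 = 0.893 Ω

0.893 Ω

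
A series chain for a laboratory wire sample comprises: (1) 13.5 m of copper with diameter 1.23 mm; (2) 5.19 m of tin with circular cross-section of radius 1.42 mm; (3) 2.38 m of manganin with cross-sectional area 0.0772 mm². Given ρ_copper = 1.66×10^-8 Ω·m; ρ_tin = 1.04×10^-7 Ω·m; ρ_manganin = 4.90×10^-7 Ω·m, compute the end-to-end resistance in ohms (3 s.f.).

15.4 Ω

Seg 1: A = π(d/2)² = π(6.1500e-04 m)² = 1.188e-06 m²
R_1 = (1.66×10^-8)(13.5)/(1.188e-06) = 0.1886 Ω
Seg 2: A = πr² = π(1.4200e-03 m)² = 6.335e-06 m²
R_2 = (1.04×10^-7)(5.19)/(6.335e-06) = 0.08521 Ω
Seg 3: A = 0.0772 mm² = 7.720e-08 m²
R_3 = (4.90×10^-7)(2.38)/(7.720e-08) = 15.11 Ω
R_total = R_1 + R_2 + R_3 = 15.4 Ω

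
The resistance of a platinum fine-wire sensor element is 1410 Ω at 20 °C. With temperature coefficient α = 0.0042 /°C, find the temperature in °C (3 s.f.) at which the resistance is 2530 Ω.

R = R₀(1 + α(T − T₀)) ⇒ T = T₀ + (R/R₀ − 1)/α
T = 20 + (2530/1410 − 1)/0.0042 = 20 + (0.7943)/0.0042 = 209 °C

209 °C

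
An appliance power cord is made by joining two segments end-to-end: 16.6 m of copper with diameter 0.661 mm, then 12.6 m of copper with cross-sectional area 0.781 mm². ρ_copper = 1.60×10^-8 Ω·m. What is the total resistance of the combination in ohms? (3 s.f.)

Segment 1: A = π(d/2)² = π(3.3050e-04 m)² = 3.432e-07 m²
R₁ = ρL/A = (1.60×10^-8)(16.6)/(3.432e-07) = 0.774 Ω
Segment 2: A = 0.781 mm² = 7.810e-07 m²
R₂ = (1.60×10^-8)(12.6)/(7.810e-07) = 0.2581 Ω
R = R₁ + R₂ = 1.03 Ω

1.03 Ω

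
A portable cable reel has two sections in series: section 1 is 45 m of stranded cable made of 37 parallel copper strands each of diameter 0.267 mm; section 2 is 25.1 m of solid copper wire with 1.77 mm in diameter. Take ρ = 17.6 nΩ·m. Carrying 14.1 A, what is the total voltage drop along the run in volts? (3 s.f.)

ρ = 17.6 nΩ·m = 1.76×10^-8 Ω·m
Section 1: A_strand = π(1.3350e-04)² = 5.599e-08 m²; R₁ = ρL/(N·A_s) = (1.76×10^-8)(45)/(37×5.599e-08) = 0.3823 Ω
Section 2: A = π(d/2)² = π(8.8500e-04 m)² = 2.461e-06 m²
R₂ = (1.76×10^-8)(25.1)/(2.461e-06) = 0.1795 Ω
R = R₁ + R₂ = 0.5618 Ω
V = IR = 14.1 × 0.5618 = 7.92 V

7.92 V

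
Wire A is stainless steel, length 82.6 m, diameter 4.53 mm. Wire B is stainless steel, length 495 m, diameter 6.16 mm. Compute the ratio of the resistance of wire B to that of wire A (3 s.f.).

R ∝ ρL/d², so R_B/R_A = (L_B/L_A) × (d_A/d_B)²
= (495/82.6) × (4.53/6.16)² = 3.24

3.24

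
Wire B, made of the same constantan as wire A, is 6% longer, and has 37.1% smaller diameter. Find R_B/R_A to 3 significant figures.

2.68

R ∝ L/d², so R_B/R_A = (1 + 6/100) × (1 − 37.1/100)⁻²
= 1.06 × 2.527 = 2.68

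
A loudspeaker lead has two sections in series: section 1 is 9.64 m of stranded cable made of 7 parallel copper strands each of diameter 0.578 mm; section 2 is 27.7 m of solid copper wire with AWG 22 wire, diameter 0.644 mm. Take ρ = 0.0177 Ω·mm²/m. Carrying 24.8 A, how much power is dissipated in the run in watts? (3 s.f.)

ρ = 0.0177 Ω·mm²/m = 1.77×10^-8 Ω·m
Section 1: A_strand = π(2.8900e-04)² = 2.624e-07 m²; R₁ = ρL/(N·A_s) = (1.77×10^-8)(9.64)/(7×2.624e-07) = 0.0929 Ω
Section 2: A = π(0.644/2 mm)² = π(3.2200e-04 m)² = 3.257e-07 m²
R₂ = (1.77×10^-8)(27.7)/(3.257e-07) = 1.505 Ω
R = R₁ + R₂ = 1.598 Ω
P = I²R = (24.8)² × 1.598 = 983 W

983 W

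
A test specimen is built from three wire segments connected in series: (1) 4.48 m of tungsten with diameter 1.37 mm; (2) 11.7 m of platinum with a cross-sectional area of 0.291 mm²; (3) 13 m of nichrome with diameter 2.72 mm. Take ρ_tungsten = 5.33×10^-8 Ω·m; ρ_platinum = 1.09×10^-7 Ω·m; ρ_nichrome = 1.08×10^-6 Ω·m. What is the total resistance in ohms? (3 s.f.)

Seg 1: A = π(d/2)² = π(6.8500e-04 m)² = 1.474e-06 m²
R_1 = (5.33×10^-8)(4.48)/(1.474e-06) = 0.162 Ω
Seg 2: A = 0.291 mm² = 2.910e-07 m²
R_2 = (1.09×10^-7)(11.7)/(2.910e-07) = 4.382 Ω
Seg 3: A = π(d/2)² = π(1.3600e-03 m)² = 5.811e-06 m²
R_3 = (1.08×10^-6)(13)/(5.811e-06) = 2.416 Ω
R_total = R_1 + R_2 + R_3 = 6.96 Ω

6.96 Ω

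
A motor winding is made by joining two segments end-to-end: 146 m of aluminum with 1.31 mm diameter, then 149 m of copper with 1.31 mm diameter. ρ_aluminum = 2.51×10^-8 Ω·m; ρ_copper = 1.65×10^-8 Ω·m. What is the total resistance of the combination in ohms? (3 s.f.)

4.54 Ω

Segment 1: A = π(d/2)² = π(6.5500e-04 m)² = 1.348e-06 m²
R₁ = ρL/A = (2.51×10^-8)(146)/(1.348e-06) = 2.719 Ω
R₂ = (1.65×10^-8)(149)/(1.348e-06) = 1.824 Ω
R = R₁ + R₂ = 4.54 Ω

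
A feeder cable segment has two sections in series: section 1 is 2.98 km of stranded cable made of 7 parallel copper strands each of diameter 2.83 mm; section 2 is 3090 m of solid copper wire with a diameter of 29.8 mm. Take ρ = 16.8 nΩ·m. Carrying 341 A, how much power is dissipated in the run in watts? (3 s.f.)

1.41×10^5 W

ρ = 16.8 nΩ·m = 1.68×10^-8 Ω·m
Section 1: A_strand = π(1.4150e-03)² = 6.290e-06 m²; R₁ = ρL/(N·A_s) = (1.68×10^-8)(2980)/(7×6.290e-06) = 1.137 Ω
Section 2: A = π(d/2)² = π(1.4900e-02 m)² = 6.975e-04 m²
R₂ = (1.68×10^-8)(3090)/(6.975e-04) = 0.07443 Ω
R = R₁ + R₂ = 1.211 Ω
P = I²R = (341)² × 1.211 = 1.41×10^5 W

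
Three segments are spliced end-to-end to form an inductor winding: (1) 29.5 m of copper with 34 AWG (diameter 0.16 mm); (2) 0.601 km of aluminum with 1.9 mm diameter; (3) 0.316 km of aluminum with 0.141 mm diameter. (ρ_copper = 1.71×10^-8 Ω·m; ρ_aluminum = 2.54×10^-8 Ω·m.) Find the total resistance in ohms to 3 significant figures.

Seg 1: A = π(0.16/2 mm)² = π(8.0000e-05 m)² = 2.011e-08 m²
R_1 = (1.71×10^-8)(29.5)/(2.011e-08) = 25.09 Ω
Seg 2: A = π(d/2)² = π(9.5000e-04 m)² = 2.835e-06 m²
R_2 = (2.54×10^-8)(601)/(2.835e-06) = 5.384 Ω
Seg 3: A = π(d/2)² = π(7.0500e-05 m)² = 1.561e-08 m²
R_3 = (2.54×10^-8)(316)/(1.561e-08) = 514 Ω
R_total = R_1 + R_2 + R_3 = 545 Ω

545 Ω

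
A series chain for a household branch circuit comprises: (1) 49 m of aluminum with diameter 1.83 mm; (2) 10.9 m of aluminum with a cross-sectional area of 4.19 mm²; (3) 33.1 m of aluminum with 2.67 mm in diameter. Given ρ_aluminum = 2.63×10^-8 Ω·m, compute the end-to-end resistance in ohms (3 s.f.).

Seg 1: A = π(d/2)² = π(9.1500e-04 m)² = 2.630e-06 m²
R_1 = (2.63×10^-8)(49)/(2.630e-06) = 0.49 Ω
Seg 2: A = 4.19 mm² = 4.190e-06 m²
R_2 = (2.63×10^-8)(10.9)/(4.190e-06) = 0.06842 Ω
Seg 3: A = π(d/2)² = π(1.3350e-03 m)² = 5.599e-06 m²
R_3 = (2.63×10^-8)(33.1)/(5.599e-06) = 0.1555 Ω
R_total = R_1 + R_2 + R_3 = 0.714 Ω

0.714 Ω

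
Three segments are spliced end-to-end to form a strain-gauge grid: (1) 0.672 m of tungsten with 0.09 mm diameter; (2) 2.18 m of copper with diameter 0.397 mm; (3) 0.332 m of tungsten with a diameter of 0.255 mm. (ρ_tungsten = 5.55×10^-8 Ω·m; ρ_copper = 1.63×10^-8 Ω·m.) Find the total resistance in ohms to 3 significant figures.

Seg 1: A = π(d/2)² = π(4.5000e-05 m)² = 6.362e-09 m²
R_1 = (5.55×10^-8)(0.672)/(6.362e-09) = 5.863 Ω
Seg 2: A = π(d/2)² = π(1.9850e-04 m)² = 1.238e-07 m²
R_2 = (1.63×10^-8)(2.18)/(1.238e-07) = 0.2871 Ω
Seg 3: A = π(d/2)² = π(1.2750e-04 m)² = 5.107e-08 m²
R_3 = (5.55×10^-8)(0.332)/(5.107e-08) = 0.3608 Ω
R_total = R_1 + R_2 + R_3 = 6.51 Ω

6.51 Ω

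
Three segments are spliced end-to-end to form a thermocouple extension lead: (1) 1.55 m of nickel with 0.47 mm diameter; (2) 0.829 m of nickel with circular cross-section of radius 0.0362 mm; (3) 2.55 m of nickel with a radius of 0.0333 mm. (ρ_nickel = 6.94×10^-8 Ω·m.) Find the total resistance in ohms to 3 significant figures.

65.4 Ω

Seg 1: A = π(d/2)² = π(2.3500e-04 m)² = 1.735e-07 m²
R_1 = (6.94×10^-8)(1.55)/(1.735e-07) = 0.62 Ω
Seg 2: A = πr² = π(3.6200e-05 m)² = 4.117e-09 m²
R_2 = (6.94×10^-8)(0.829)/(4.117e-09) = 13.97 Ω
Seg 3: A = πr² = π(3.3300e-05 m)² = 3.484e-09 m²
R_3 = (6.94×10^-8)(2.55)/(3.484e-09) = 50.8 Ω
R_total = R_1 + R_2 + R_3 = 65.4 Ω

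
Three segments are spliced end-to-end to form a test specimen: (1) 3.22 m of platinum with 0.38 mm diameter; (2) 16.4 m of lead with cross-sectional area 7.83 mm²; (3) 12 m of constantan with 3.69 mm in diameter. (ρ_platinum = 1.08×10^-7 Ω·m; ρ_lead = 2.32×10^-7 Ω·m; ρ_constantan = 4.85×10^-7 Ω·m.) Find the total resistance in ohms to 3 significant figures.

Seg 1: A = π(d/2)² = π(1.9000e-04 m)² = 1.134e-07 m²
R_1 = (1.08×10^-7)(3.22)/(1.134e-07) = 3.066 Ω
Seg 2: A = 7.83 mm² = 7.830e-06 m²
R_2 = (2.32×10^-7)(16.4)/(7.830e-06) = 0.4859 Ω
Seg 3: A = π(d/2)² = π(1.8450e-03 m)² = 1.069e-05 m²
R_3 = (4.85×10^-7)(12)/(1.069e-05) = 0.5442 Ω
R_total = R_1 + R_2 + R_3 = 4.10 Ω

4.10 Ω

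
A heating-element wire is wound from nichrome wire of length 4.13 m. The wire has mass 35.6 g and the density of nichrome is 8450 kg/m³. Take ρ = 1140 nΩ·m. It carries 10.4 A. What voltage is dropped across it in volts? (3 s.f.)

ρ = 1140 nΩ·m = 1.14×10^-6 Ω·m
A = m/(density·L) = 0.0356/(8450×4.13) = 1.0201e-06 m²
R = ρL/A = (1.14×10^-6)(4.13)/(1.0201e-06) = 4.615 Ω
V = IR = 10.4 × 4.615 = 48.0 V

48.0 V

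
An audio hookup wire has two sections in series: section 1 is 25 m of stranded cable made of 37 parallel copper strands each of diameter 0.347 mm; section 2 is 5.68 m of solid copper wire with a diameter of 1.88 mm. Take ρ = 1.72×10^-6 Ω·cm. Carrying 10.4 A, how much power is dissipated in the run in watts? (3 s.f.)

17.1 W

ρ = 1.72×10^-6 Ω·cm = 1.72×10^-8 Ω·m
Section 1: A_strand = π(1.7350e-04)² = 9.457e-08 m²; R₁ = ρL/(N·A_s) = (1.72×10^-8)(25)/(37×9.457e-08) = 0.1229 Ω
Section 2: A = π(d/2)² = π(9.4000e-04 m)² = 2.776e-06 m²
R₂ = (1.72×10^-8)(5.68)/(2.776e-06) = 0.03519 Ω
R = R₁ + R₂ = 0.1581 Ω
P = I²R = (10.4)² × 0.1581 = 17.1 W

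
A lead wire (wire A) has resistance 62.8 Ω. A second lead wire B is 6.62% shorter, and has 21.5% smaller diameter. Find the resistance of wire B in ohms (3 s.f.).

95.2 Ω

R ∝ L/d², so R_B/R_A = (1 − 6.62/100) × (1 − 21.5/100)⁻²
= 0.9338 × 1.623 = 1.515
R_B = 1.515 × 62.8 = 95.2 Ω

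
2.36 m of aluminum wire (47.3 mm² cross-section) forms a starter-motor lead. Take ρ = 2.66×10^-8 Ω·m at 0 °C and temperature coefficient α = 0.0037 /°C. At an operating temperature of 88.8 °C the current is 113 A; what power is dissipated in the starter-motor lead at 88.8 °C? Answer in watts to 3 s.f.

22.5 W

A = 47.3 mm² = 4.730e-05 m²
R₍0₎ = ρL/A = (2.66×10^-8)(2.36)/(4.730e-05) = 0.001327 Ω
R₍88.8₎ = R₍0₎(1 + αΔT) = 0.001327 × (1 + 0.0037×88.8) = 0.001763 Ω
P = I²R = (113)² × 0.001763 = 22.5 W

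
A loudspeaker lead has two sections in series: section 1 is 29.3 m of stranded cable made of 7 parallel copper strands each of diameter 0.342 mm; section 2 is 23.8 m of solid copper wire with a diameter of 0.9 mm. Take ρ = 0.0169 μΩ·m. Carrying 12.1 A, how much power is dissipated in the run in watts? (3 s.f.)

205 W

ρ = 0.0169 μΩ·m = 1.69×10^-8 Ω·m
Section 1: A_strand = π(1.7100e-04)² = 9.186e-08 m²; R₁ = ρL/(N·A_s) = (1.69×10^-8)(29.3)/(7×9.186e-08) = 0.77 Ω
Section 2: A = π(d/2)² = π(4.5000e-04 m)² = 6.362e-07 m²
R₂ = (1.69×10^-8)(23.8)/(6.362e-07) = 0.6322 Ω
R = R₁ + R₂ = 1.402 Ω
P = I²R = (12.1)² × 1.402 = 205 W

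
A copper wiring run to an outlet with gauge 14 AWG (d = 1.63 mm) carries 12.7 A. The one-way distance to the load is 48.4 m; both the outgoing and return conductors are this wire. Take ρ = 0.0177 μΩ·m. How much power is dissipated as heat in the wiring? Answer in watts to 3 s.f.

ρ = 0.0177 μΩ·m = 1.77×10^-8 Ω·m
A = π(1.63/2 mm)² = π(8.1500e-04 m)² = 2.087e-06 m²
Total conductor length (both ways) L = 2 × 48.4 = 96.8 m
R = ρL/A = (1.77×10^-8)(96.8)/(2.087e-06) = 0.8211 Ω
P = I²R = (12.7)² × 0.8211 = 132 W

132 W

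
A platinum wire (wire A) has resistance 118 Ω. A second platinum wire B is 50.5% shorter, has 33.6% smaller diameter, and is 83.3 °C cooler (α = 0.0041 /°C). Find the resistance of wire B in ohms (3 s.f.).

87.2 Ω

R ∝ ρL/d² with ρ ∝ (1+αΔT), so R_B/R_A = (1 − 50.5/100) × (1 − 33.6/100)⁻² × (1 − 0.0041×83.3)
= 0.495 × 2.268 × 0.6585 = 0.7393
R_B = 0.7393 × 118 = 87.2 Ω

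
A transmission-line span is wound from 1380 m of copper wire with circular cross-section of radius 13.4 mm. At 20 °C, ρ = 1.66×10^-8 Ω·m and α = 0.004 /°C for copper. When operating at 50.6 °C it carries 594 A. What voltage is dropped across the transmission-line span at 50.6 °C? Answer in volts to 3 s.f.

27.1 V

A = πr² = π(1.3400e-02 m)² = 5.641e-04 m²
R₍20₎ = ρL/A = (1.66×10^-8)(1380)/(5.641e-04) = 0.04061 Ω
R₍50.6₎ = R₍20₎(1 + αΔT) = 0.04061 × (1 + 0.004×30.6) = 0.04558 Ω
V = IR = 594 × 0.04558 = 27.1 V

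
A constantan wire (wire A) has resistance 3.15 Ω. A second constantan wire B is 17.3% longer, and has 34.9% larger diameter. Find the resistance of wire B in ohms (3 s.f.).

2.03 Ω

R ∝ L/d², so R_B/R_A = (1 + 17.3/100) × (1 + 34.9/100)⁻²
= 1.173 × 0.5495 = 0.6446
R_B = 0.6446 × 3.15 = 2.03 Ω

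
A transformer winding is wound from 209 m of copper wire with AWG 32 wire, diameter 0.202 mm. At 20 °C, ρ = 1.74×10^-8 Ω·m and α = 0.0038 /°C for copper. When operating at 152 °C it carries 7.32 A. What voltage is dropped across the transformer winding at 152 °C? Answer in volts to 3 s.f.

1250 V

A = π(0.202/2 mm)² = π(1.0100e-04 m)² = 3.205e-08 m²
R₍20₎ = ρL/A = (1.74×10^-8)(209)/(3.205e-08) = 113.5 Ω
R₍152₎ = R₍20₎(1 + αΔT) = 113.5 × (1 + 0.0038×132) = 170.4 Ω
V = IR = 7.32 × 170.4 = 1250 V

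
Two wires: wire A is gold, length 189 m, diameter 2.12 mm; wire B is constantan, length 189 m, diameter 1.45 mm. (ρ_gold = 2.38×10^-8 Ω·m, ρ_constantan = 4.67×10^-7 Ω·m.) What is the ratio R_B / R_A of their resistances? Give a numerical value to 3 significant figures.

R ∝ ρL/d², so R_B/R_A = (ρ_B/ρ_A) × (d_A/d_B)²
= (4.67×10^-7/2.38×10^-8) × (2.12/1.45)² = 41.9

41.9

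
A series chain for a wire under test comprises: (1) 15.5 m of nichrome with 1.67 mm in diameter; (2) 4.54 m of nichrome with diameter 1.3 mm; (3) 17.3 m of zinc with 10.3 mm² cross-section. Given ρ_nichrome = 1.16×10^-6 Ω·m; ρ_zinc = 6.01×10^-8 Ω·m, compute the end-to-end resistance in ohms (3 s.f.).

12.3 Ω

Seg 1: A = π(d/2)² = π(8.3500e-04 m)² = 2.190e-06 m²
R_1 = (1.16×10^-6)(15.5)/(2.190e-06) = 8.209 Ω
Seg 2: A = π(d/2)² = π(6.5000e-04 m)² = 1.327e-06 m²
R_2 = (1.16×10^-6)(4.54)/(1.327e-06) = 3.968 Ω
Seg 3: A = 10.3 mm² = 1.030e-05 m²
R_3 = (6.01×10^-8)(17.3)/(1.030e-05) = 0.1009 Ω
R_total = R_1 + R_2 + R_3 = 12.3 Ω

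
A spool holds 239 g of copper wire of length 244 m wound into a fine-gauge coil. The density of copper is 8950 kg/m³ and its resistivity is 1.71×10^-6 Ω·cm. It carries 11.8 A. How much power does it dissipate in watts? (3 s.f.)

5310 W

ρ = 1.71×10^-6 Ω·cm = 1.71×10^-8 Ω·m
A = m/(density·L) = 0.239/(8950×244) = 1.0944e-07 m²
R = ρL/A = (1.71×10^-8)(244)/(1.0944e-07) = 38.12 Ω
P = I²R = (11.8)² × 38.12 = 5310 W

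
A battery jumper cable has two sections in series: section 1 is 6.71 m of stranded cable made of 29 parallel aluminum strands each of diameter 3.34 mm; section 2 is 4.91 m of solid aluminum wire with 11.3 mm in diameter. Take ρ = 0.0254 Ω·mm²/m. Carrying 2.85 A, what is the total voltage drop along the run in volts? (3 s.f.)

ρ = 0.0254 Ω·mm²/m = 2.54×10^-8 Ω·m
Section 1: A_strand = π(1.6700e-03)² = 8.762e-06 m²; R₁ = ρL/(N·A_s) = (2.54×10^-8)(6.71)/(29×8.762e-06) = 6.708×10^-4 Ω
Section 2: A = π(d/2)² = π(5.6500e-03 m)² = 1.003e-04 m²
R₂ = (2.54×10^-8)(4.91)/(1.003e-04) = 0.001244 Ω
R = R₁ + R₂ = 0.001914 Ω
V = IR = 2.85 × 0.001914 = 0.00546 V

0.00546 V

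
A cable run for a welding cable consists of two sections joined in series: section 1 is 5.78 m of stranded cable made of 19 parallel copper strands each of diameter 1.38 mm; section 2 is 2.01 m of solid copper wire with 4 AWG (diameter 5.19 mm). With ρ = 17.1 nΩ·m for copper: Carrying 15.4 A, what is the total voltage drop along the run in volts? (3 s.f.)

0.0786 V

ρ = 17.1 nΩ·m = 1.71×10^-8 Ω·m
Section 1: A_strand = π(6.9000e-04)² = 1.496e-06 m²; R₁ = ρL/(N·A_s) = (1.71×10^-8)(5.78)/(19×1.496e-06) = 0.003478 Ω
Section 2: A = π(5.19/2 mm)² = π(2.5950e-03 m)² = 2.116e-05 m²
R₂ = (1.71×10^-8)(2.01)/(2.116e-05) = 0.001625 Ω
R = R₁ + R₂ = 0.005103 Ω
V = IR = 15.4 × 0.005103 = 0.0786 V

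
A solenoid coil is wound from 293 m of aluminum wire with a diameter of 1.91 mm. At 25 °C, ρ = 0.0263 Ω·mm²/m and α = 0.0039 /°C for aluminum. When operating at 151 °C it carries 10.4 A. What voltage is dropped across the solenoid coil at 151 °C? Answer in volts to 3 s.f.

41.7 V

ρ = 0.0263 Ω·mm²/m = 2.63×10^-8 Ω·m
A = π(d/2)² = π(9.5500e-04 m)² = 2.865e-06 m²
R₍25₎ = ρL/A = (2.63×10^-8)(293)/(2.865e-06) = 2.689 Ω
R₍151₎ = R₍25₎(1 + αΔT) = 2.689 × (1 + 0.0039×126) = 4.011 Ω
V = IR = 10.4 × 4.011 = 41.7 V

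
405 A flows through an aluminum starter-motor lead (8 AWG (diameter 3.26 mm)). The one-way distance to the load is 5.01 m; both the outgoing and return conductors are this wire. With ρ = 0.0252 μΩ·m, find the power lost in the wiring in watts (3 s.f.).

4960 W

ρ = 0.0252 μΩ·m = 2.52×10^-8 Ω·m
A = π(3.26/2 mm)² = π(1.6300e-03 m)² = 8.347e-06 m²
Total conductor length (both ways) L = 2 × 5.01 = 10.02 m
R = ρL/A = (2.52×10^-8)(10.02)/(8.347e-06) = 0.03025 Ω
P = I²R = (405)² × 0.03025 = 4960 W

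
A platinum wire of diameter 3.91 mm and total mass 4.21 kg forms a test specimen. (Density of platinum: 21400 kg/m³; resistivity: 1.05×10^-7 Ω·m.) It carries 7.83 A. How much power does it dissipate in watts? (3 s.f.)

8.78 W

A = π(d/2)² = π(1.9550e-03 m)² = 1.2007e-05 m²
L = m/(density·A) = 4.21/(21400×1.2007e-05) = 16.38 m
R = ρL/A = (1.05×10^-7)(16.38)/(1.2007e-05) = 0.1433 Ω
P = I²R = (7.83)² × 0.1433 = 8.78 W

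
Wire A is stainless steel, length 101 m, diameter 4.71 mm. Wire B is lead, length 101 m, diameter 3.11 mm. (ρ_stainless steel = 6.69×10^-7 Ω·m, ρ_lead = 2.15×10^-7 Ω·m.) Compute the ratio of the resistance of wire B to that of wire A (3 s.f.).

0.737

R ∝ ρL/d², so R_B/R_A = (ρ_B/ρ_A) × (d_A/d_B)²
= (2.15×10^-7/6.69×10^-7) × (4.71/3.11)² = 0.737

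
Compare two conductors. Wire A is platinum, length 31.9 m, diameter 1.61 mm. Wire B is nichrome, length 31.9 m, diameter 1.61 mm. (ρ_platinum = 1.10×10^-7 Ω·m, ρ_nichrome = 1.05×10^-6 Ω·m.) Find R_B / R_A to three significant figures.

R ∝ ρL/d², so R_B/R_A = (ρ_B/ρ_A)
= (1.05×10^-6/1.10×10^-7) = 9.55

9.55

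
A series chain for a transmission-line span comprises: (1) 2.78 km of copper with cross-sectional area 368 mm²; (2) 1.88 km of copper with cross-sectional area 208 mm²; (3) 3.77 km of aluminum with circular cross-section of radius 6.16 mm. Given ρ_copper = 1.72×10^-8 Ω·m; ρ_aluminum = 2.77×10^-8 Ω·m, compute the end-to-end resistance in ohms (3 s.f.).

1.16 Ω

Seg 1: A = 368 mm² = 3.680e-04 m²
R_1 = (1.72×10^-8)(2780)/(3.680e-04) = 0.1299 Ω
Seg 2: A = 208 mm² = 2.080e-04 m²
R_2 = (1.72×10^-8)(1880)/(2.080e-04) = 0.1555 Ω
Seg 3: A = πr² = π(6.1600e-03 m)² = 1.192e-04 m²
R_3 = (2.77×10^-8)(3770)/(1.192e-04) = 0.876 Ω
R_total = R_1 + R_2 + R_3 = 1.16 Ω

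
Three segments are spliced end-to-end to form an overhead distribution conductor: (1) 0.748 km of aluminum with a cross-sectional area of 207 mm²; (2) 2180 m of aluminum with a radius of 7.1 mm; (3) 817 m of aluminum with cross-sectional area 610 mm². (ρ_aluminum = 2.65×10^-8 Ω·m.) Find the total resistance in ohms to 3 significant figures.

Seg 1: A = 207 mm² = 2.070e-04 m²
R_1 = (2.65×10^-8)(748)/(2.070e-04) = 0.09576 Ω
Seg 2: A = πr² = π(7.1000e-03 m)² = 1.584e-04 m²
R_2 = (2.65×10^-8)(2180)/(1.584e-04) = 0.3648 Ω
Seg 3: A = 610 mm² = 6.100e-04 m²
R_3 = (2.65×10^-8)(817)/(6.100e-04) = 0.03549 Ω
R_total = R_1 + R_2 + R_3 = 0.496 Ω

0.496 Ω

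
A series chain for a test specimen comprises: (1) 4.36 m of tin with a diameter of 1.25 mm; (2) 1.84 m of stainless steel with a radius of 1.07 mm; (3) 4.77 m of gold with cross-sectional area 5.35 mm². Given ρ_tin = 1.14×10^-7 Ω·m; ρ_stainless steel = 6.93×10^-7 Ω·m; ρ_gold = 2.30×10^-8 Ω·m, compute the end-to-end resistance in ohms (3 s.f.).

0.780 Ω

Seg 1: A = π(d/2)² = π(6.2500e-04 m)² = 1.227e-06 m²
R_1 = (1.14×10^-7)(4.36)/(1.227e-06) = 0.405 Ω
Seg 2: A = πr² = π(1.0700e-03 m)² = 3.597e-06 m²
R_2 = (6.93×10^-7)(1.84)/(3.597e-06) = 0.3545 Ω
Seg 3: A = 5.35 mm² = 5.350e-06 m²
R_3 = (2.30×10^-8)(4.77)/(5.350e-06) = 0.02051 Ω
R_total = R_1 + R_2 + R_3 = 0.780 Ω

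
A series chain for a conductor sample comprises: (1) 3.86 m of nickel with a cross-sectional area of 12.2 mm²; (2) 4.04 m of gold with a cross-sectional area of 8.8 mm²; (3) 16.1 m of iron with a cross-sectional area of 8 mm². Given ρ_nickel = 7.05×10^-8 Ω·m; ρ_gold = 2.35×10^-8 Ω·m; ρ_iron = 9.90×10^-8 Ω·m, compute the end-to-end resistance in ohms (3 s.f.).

0.232 Ω

Seg 1: A = 12.2 mm² = 1.220e-05 m²
R_1 = (7.05×10^-8)(3.86)/(1.220e-05) = 0.02231 Ω
Seg 2: A = 8.8 mm² = 8.800e-06 m²
R_2 = (2.35×10^-8)(4.04)/(8.800e-06) = 0.01079 Ω
Seg 3: A = 8 mm² = 8.000e-06 m²
R_3 = (9.90×10^-8)(16.1)/(8.000e-06) = 0.1992 Ω
R_total = R_1 + R_2 + R_3 = 0.232 Ω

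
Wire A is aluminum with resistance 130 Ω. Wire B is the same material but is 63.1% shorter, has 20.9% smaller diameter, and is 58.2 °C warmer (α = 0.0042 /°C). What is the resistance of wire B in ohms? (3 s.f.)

R ∝ ρL/d² with ρ ∝ (1+αΔT), so R_B/R_A = (1 − 63.1/100) × (1 − 20.9/100)⁻² × (1 + 0.0042×58.2)
= 0.369 × 1.598 × 1.244 = 0.7339
R_B = 0.7339 × 130 = 95.4 Ω

95.4 Ω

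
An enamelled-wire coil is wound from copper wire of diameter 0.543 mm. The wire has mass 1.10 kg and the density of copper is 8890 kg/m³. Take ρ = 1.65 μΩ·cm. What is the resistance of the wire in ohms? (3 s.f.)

ρ = 1.65 μΩ·cm = 1.65×10^-8 Ω·m
A = π(d/2)² = π(2.7150e-04 m)² = 2.3157e-07 m²
L = m/(density·A) = 1.1/(8890×2.3157e-07) = 534.3 m
R = ρL/A = (1.65×10^-8)(534.3)/(2.3157e-07) = 38.1 Ω

38.1 Ω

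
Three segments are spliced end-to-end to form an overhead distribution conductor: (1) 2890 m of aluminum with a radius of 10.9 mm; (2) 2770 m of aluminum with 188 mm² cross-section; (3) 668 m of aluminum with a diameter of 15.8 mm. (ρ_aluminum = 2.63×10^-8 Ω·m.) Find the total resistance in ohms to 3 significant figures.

0.681 Ω

Seg 1: A = πr² = π(1.0900e-02 m)² = 3.733e-04 m²
R_1 = (2.63×10^-8)(2890)/(3.733e-04) = 0.2036 Ω
Seg 2: A = 188 mm² = 1.880e-04 m²
R_2 = (2.63×10^-8)(2770)/(1.880e-04) = 0.3875 Ω
Seg 3: A = π(d/2)² = π(7.9000e-03 m)² = 1.961e-04 m²
R_3 = (2.63×10^-8)(668)/(1.961e-04) = 0.0896 Ω
R_total = R_1 + R_2 + R_3 = 0.681 Ω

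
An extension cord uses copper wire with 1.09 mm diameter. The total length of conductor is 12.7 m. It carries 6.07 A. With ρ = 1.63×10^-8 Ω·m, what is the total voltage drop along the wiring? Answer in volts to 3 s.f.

A = π(d/2)² = π(5.4500e-04 m)² = 9.331e-07 m²
R = ρL/A = (1.63×10^-8)(12.7)/(9.331e-07) = 0.2218 Ω
V = IR = 6.07 × 0.2218 = 1.35 V

1.35 V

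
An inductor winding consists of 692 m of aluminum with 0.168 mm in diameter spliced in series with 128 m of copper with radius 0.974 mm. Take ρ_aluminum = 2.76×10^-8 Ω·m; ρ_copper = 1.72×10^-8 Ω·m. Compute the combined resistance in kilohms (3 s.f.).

Segment 1: A = π(d/2)² = π(8.4000e-05 m)² = 2.217e-08 m²
R₁ = ρL/A = (2.76×10^-8)(692)/(2.217e-08) = 861.6 Ω
Segment 2: A = πr² = π(9.7400e-04 m)² = 2.980e-06 m²
R₂ = (1.72×10^-8)(128)/(2.980e-06) = 0.7387 Ω
R = R₁ + R₂ = 0.862 kΩ

0.862 kΩ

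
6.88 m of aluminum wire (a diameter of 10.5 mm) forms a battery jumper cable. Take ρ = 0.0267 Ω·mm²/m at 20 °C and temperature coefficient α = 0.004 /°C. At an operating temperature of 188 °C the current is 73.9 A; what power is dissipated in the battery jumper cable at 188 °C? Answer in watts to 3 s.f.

19.4 W

ρ = 0.0267 Ω·mm²/m = 2.67×10^-8 Ω·m
A = π(d/2)² = π(5.2500e-03 m)² = 8.659e-05 m²
R₍20₎ = ρL/A = (2.67×10^-8)(6.88)/(8.659e-05) = 0.002121 Ω
R₍188₎ = R₍20₎(1 + αΔT) = 0.002121 × (1 + 0.004×168) = 0.003547 Ω
P = I²R = (73.9)² × 0.003547 = 19.4 W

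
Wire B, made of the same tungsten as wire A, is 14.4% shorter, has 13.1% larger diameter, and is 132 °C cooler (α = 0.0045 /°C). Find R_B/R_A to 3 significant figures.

R ∝ ρL/d² with ρ ∝ (1+αΔT), so R_B/R_A = (1 − 14.4/100) × (1 + 13.1/100)⁻² × (1 − 0.0045×132)
= 0.856 × 0.7818 × 0.406 = 0.272

0.272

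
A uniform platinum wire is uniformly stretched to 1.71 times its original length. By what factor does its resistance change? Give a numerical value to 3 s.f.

Volume constant ⇒ A' = A/k with k = 1.71. R' = ρ(kL)/(A/k) = k²R.
Factor = 2.92

2.92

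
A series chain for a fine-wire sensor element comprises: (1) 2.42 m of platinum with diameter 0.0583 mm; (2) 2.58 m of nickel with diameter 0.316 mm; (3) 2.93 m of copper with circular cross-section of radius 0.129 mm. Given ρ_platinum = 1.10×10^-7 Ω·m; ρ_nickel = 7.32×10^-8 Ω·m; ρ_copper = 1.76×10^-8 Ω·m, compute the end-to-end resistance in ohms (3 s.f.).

103 Ω

Seg 1: A = π(d/2)² = π(2.9150e-05 m)² = 2.669e-09 m²
R_1 = (1.10×10^-7)(2.42)/(2.669e-09) = 99.72 Ω
Seg 2: A = π(d/2)² = π(1.5800e-04 m)² = 7.843e-08 m²
R_2 = (7.32×10^-8)(2.58)/(7.843e-08) = 2.408 Ω
Seg 3: A = πr² = π(1.2900e-04 m)² = 5.228e-08 m²
R_3 = (1.76×10^-8)(2.93)/(5.228e-08) = 0.9864 Ω
R_total = R_1 + R_2 + R_3 = 103 Ω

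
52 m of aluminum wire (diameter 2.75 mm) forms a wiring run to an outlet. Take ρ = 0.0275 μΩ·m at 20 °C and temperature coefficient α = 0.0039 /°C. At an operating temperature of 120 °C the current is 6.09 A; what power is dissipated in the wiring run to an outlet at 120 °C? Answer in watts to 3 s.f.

ρ = 0.0275 μΩ·m = 2.75×10^-8 Ω·m
A = π(d/2)² = π(1.3750e-03 m)² = 5.940e-06 m²
R₍20₎ = ρL/A = (2.75×10^-8)(52)/(5.940e-06) = 0.2408 Ω
R₍120₎ = R₍20₎(1 + αΔT) = 0.2408 × (1 + 0.0039×100) = 0.3347 Ω
P = I²R = (6.09)² × 0.3347 = 12.4 W

12.4 W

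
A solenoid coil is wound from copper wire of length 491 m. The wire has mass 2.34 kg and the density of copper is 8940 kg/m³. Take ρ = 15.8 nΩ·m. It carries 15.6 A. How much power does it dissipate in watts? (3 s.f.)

ρ = 15.8 nΩ·m = 1.58×10^-8 Ω·m
A = m/(density·L) = 2.34/(8940×491) = 5.3309e-07 m²
R = ρL/A = (1.58×10^-8)(491)/(5.3309e-07) = 14.55 Ω
P = I²R = (15.6)² × 14.55 = 3540 W

3540 W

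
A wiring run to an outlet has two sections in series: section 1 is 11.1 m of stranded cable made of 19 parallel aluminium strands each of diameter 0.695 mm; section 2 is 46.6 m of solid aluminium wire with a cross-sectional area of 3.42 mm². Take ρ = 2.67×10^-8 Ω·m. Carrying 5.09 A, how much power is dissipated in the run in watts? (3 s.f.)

10.5 W

Section 1: A_strand = π(3.4750e-04)² = 3.794e-07 m²; R₁ = ρL/(N·A_s) = (2.67×10^-8)(11.1)/(19×3.794e-07) = 0.04112 Ω
Section 2: A = 3.42 mm² = 3.420e-06 m²
R₂ = (2.67×10^-8)(46.6)/(3.420e-06) = 0.3638 Ω
R = R₁ + R₂ = 0.4049 Ω
P = I²R = (5.09)² × 0.4049 = 10.5 W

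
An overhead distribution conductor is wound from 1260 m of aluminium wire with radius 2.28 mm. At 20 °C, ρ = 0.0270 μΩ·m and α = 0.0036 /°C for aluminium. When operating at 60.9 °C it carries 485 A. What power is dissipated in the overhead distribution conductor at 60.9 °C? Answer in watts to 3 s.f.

5.62×10^5 W

ρ = 0.0270 μΩ·m = 2.70×10^-8 Ω·m
A = πr² = π(2.2800e-03 m)² = 1.633e-05 m²
R₍20₎ = ρL/A = (2.70×10^-8)(1260)/(1.633e-05) = 2.083 Ω
R₍60.9₎ = R₍20₎(1 + αΔT) = 2.083 × (1 + 0.0036×40.9) = 2.39 Ω
P = I²R = (485)² × 2.39 = 5.62×10^5 W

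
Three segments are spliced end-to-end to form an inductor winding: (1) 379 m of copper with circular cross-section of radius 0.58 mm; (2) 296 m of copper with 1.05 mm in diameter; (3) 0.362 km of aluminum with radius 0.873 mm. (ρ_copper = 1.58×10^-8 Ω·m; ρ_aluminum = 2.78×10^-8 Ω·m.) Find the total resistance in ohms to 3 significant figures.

15.3 Ω

Seg 1: A = πr² = π(5.8000e-04 m)² = 1.057e-06 m²
R_1 = (1.58×10^-8)(379)/(1.057e-06) = 5.666 Ω
Seg 2: A = π(d/2)² = π(5.2500e-04 m)² = 8.659e-07 m²
R_2 = (1.58×10^-8)(296)/(8.659e-07) = 5.401 Ω
Seg 3: A = πr² = π(8.7300e-04 m)² = 2.394e-06 m²
R_3 = (2.78×10^-8)(362)/(2.394e-06) = 4.203 Ω
R_total = R_1 + R_2 + R_3 = 15.3 Ω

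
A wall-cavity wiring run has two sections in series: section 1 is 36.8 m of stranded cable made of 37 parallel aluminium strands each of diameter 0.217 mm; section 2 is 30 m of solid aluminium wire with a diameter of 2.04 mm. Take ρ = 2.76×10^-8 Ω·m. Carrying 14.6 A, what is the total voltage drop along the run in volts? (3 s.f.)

Section 1: A_strand = π(1.0850e-04)² = 3.698e-08 m²; R₁ = ρL/(N·A_s) = (2.76×10^-8)(36.8)/(37×3.698e-08) = 0.7422 Ω
Section 2: A = π(d/2)² = π(1.0200e-03 m)² = 3.269e-06 m²
R₂ = (2.76×10^-8)(30)/(3.269e-06) = 0.2533 Ω
R = R₁ + R₂ = 0.9956 Ω
V = IR = 14.6 × 0.9956 = 14.5 V

14.5 V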